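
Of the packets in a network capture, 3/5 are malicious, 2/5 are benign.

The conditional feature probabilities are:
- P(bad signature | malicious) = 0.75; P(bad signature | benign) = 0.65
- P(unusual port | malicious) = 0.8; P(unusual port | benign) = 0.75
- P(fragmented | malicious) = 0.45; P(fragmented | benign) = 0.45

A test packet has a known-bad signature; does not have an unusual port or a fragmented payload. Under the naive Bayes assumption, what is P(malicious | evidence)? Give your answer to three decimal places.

0.581

malicious: 0.6 × 0.75 × (1−0.8) × (1−0.45) = 0.0495
benign: 0.4 × 0.65 × (1−0.75) × (1−0.45) = 0.03575
P(malicious | x) = 0.0495 / 0.08525 ≈ 0.581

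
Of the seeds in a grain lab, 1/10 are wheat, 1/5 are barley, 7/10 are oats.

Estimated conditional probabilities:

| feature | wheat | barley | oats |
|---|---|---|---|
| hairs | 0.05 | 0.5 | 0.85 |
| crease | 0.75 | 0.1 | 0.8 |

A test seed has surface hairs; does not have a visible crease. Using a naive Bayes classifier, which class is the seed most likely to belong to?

oats

wheat: 0.1 × 0.05 × (1−0.75) = 0.00125
barley: 0.2 × 0.5 × (1−0.1) = 0.09
oats: 0.7 × 0.85 × (1−0.8) = 0.119
Highest score → oats.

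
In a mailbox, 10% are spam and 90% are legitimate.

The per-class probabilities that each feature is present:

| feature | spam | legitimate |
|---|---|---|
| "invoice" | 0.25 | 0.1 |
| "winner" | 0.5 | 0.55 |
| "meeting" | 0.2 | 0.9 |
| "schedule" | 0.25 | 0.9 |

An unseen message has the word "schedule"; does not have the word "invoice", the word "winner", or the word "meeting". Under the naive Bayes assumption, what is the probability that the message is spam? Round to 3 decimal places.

spam: 0.1 × (1−0.25) × (1−0.5) × (1−0.2) × 0.25 = 0.0075
legitimate: 0.9 × (1−0.1) × (1−0.55) × (1−0.9) × 0.9 = 0.032805
P(spam | x) = 0.0075 / 0.040305 ≈ 0.186

0.186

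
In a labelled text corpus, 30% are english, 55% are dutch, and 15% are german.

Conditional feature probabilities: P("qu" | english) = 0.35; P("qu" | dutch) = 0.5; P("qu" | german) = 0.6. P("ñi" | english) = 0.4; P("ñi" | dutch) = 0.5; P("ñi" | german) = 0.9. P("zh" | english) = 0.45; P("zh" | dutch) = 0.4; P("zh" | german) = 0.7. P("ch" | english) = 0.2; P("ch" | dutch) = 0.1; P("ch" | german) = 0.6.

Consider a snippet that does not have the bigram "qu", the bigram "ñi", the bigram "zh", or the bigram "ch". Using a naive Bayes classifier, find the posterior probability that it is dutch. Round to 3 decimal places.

0.587

english: 0.3 × (1−0.35) × (1−0.4) × (1−0.45) × (1−0.2) = 0.05148
dutch: 0.55 × (1−0.5) × (1−0.5) × (1−0.4) × (1−0.1) = 0.07425
german: 0.15 × (1−0.6) × (1−0.9) × (1−0.7) × (1−0.6) = 0.00072
P(dutch | x) = 0.07425 / 0.12645 ≈ 0.587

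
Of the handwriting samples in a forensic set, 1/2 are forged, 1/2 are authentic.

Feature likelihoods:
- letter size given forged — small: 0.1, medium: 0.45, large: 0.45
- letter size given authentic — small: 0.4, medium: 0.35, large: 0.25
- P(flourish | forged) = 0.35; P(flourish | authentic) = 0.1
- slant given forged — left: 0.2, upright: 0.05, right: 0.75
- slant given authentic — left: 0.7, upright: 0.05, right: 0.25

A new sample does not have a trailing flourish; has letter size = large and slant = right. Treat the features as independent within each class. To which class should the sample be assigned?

forged: 0.5 × 0.45 × (1−0.35) × 0.75 = 0.1096875
authentic: 0.5 × 0.25 × (1−0.1) × 0.25 = 0.028125
Highest score → forged.

forged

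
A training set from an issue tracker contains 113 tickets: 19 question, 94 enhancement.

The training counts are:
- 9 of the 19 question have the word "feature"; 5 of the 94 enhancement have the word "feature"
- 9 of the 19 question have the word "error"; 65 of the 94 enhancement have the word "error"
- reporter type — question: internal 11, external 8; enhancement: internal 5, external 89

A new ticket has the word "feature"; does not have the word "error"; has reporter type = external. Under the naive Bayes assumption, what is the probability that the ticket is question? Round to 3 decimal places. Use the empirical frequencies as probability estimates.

0.577

question: (19/113) × (9/19) × (10/19) × (8/19) ≈ 0.0176501
enhancement: (94/113) × (5/94) × (29/94) × (89/94) ≈ 0.0129248
P(question | x) = 0.0176501 / 0.0305749 ≈ 0.577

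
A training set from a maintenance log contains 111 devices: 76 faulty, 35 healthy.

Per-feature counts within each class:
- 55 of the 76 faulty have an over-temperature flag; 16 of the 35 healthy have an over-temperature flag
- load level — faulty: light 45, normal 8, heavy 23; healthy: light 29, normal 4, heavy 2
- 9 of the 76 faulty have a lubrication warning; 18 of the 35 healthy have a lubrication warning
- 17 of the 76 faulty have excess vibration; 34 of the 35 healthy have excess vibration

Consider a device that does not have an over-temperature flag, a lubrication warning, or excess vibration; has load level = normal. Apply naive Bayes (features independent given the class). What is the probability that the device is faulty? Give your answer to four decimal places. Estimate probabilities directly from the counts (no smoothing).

faulty: (76/111) × (21/76) × (8/76) × (67/76) × (59/76) ≈ 0.0136293
healthy: (35/111) × (19/35) × (4/35) × (17/35) × (1/35) ≈ 0.000271478
P(faulty | x) = 0.0136293 / 0.013900778 ≈ 0.9805

0.9805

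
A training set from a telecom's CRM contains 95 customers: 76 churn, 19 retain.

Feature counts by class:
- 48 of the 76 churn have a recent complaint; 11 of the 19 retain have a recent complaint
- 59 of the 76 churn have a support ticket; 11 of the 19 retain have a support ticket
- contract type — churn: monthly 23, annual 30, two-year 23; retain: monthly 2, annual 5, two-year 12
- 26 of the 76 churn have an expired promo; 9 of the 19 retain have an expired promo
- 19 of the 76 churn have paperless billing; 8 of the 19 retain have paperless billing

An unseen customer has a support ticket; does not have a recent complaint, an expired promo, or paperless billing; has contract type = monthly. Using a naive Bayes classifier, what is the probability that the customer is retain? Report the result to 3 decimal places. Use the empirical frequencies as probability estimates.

churn: (76/95) × (28/76) × (59/76) × (23/76) × (50/76) × (57/76) ≈ 0.0341668
retain: (19/95) × (8/19) × (11/19) × (2/19) × (10/19) × (11/19) ≈ 0.00156375
P(retain | x) = 0.00156375 / 0.03573055 ≈ 0.044

0.044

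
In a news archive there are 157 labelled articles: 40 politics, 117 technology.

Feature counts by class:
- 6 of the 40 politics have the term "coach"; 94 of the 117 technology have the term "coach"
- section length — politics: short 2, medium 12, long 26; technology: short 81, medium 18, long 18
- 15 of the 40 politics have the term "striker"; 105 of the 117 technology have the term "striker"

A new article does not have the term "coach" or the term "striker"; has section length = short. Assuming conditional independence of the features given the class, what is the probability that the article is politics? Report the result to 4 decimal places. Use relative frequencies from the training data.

politics: (40/157) × (34/40) × (2/40) × (25/40) ≈ 0.00676752
technology: (117/157) × (23/117) × (81/117) × (12/117) ≈ 0.0104021
P(politics | x) = 0.00676752 / 0.01716962 ≈ 0.3942

0.3942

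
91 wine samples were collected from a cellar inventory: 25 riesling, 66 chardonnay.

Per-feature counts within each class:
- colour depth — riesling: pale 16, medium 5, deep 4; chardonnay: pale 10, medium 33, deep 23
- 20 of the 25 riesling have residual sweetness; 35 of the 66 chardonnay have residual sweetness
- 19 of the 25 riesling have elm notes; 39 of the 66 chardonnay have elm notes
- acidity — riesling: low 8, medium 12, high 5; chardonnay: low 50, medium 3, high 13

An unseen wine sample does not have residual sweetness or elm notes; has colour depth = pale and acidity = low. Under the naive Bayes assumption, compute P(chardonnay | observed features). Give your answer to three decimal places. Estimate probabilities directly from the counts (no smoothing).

riesling: (25/91) × (16/25) × (5/25) × (6/25) × (8/25) ≈ 0.00270066
chardonnay: (66/91) × (10/66) × (31/66) × (27/66) × (50/66) ≈ 0.0159964
P(chardonnay | x) = 0.0159964 / 0.01869706 ≈ 0.856

0.856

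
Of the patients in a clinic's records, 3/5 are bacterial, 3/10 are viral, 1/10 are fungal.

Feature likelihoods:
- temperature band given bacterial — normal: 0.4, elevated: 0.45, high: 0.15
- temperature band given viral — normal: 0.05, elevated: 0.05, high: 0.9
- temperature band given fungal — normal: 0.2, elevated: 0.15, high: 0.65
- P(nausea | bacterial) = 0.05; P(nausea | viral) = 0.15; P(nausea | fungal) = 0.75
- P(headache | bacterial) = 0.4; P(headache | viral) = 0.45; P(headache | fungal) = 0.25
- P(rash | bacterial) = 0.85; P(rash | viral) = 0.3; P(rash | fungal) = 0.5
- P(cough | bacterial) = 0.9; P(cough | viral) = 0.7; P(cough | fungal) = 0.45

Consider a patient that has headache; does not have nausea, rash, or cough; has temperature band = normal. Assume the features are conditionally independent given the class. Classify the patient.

bacterial: 0.6 × 0.4 × (1−0.05) × 0.4 × (1−0.85) × (1−0.9) = 0.001368
viral: 0.3 × 0.05 × (1−0.15) × 0.45 × (1−0.3) × (1−0.7) = 0.001204875
fungal: 0.1 × 0.2 × (1−0.75) × 0.25 × (1−0.5) × (1−0.45) = 0.00034375
Highest score → bacterial.

bacterial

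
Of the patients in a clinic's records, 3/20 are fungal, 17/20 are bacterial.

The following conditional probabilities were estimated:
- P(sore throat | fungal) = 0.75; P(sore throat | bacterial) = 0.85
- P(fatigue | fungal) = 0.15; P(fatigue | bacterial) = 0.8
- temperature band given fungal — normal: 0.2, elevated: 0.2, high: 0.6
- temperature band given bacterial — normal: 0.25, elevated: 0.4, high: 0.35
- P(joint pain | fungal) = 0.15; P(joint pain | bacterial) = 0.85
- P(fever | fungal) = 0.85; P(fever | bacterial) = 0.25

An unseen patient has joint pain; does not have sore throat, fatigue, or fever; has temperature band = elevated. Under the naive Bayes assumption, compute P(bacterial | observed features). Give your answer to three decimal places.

fungal: 0.15 × (1−0.75) × (1−0.15) × 0.2 × 0.15 × (1−0.85) = 0.0001434375
bacterial: 0.85 × (1−0.85) × (1−0.8) × 0.4 × 0.85 × (1−0.25) = 0.0065025
P(bacterial | x) = 0.0065025 / 0.0066459375 ≈ 0.978

0.978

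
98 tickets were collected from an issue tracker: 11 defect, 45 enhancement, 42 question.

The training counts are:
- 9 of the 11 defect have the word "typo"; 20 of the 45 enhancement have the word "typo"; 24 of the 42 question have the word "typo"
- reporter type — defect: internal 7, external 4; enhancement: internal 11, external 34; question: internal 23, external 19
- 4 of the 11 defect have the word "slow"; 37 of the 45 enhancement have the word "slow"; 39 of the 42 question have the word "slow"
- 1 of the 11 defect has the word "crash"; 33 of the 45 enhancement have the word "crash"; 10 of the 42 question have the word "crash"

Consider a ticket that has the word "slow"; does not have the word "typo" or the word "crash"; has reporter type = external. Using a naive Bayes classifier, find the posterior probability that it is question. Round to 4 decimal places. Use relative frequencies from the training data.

defect: (11/98) × (2/11) × (4/11) × (4/11) × (10/11) ≈ 0.00245327
enhancement: (45/98) × (25/45) × (34/45) × (37/45) × (12/45) ≈ 0.0422609
question: (42/98) × (18/42) × (19/42) × (39/42) × (32/42) ≈ 0.058785
P(question | x) = 0.058785 / 0.10349917 ≈ 0.5680

0.5680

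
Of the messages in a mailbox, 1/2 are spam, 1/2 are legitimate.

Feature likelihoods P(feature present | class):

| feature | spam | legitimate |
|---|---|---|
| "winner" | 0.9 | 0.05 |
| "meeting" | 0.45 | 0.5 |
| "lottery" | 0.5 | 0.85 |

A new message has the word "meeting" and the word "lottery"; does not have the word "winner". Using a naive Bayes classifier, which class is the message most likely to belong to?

spam: 0.5 × (1−0.9) × 0.45 × 0.5 = 0.01125
legitimate: 0.5 × (1−0.05) × 0.5 × 0.85 = 0.201875
Highest score → legitimate.

legitimate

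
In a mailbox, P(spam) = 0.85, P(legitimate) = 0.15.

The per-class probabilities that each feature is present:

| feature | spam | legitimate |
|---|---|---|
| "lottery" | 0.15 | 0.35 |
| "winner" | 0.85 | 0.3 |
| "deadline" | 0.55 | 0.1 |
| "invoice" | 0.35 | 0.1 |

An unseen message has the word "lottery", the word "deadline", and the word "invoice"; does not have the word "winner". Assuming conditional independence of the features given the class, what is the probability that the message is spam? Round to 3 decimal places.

spam: 0.85 × 0.15 × (1−0.85) × 0.55 × 0.35 = 0.0036815625
legitimate: 0.15 × 0.35 × (1−0.3) × 0.1 × 0.1 = 0.0003675
P(spam | x) = 0.0036815625 / 0.0040490625 ≈ 0.909

0.909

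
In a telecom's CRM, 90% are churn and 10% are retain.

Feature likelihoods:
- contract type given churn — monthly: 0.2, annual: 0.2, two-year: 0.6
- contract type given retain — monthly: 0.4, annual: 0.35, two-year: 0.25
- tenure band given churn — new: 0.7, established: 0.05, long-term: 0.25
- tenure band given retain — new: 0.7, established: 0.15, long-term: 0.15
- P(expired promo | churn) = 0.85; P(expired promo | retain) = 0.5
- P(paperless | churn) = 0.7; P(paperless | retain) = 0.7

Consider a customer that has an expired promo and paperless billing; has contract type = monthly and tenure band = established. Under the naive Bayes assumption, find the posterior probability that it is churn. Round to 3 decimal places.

churn: 0.9 × 0.2 × 0.05 × 0.85 × 0.7 = 0.005355
retain: 0.1 × 0.4 × 0.15 × 0.5 × 0.7 = 0.0021
P(churn | x) = 0.005355 / 0.007455 ≈ 0.718

0.718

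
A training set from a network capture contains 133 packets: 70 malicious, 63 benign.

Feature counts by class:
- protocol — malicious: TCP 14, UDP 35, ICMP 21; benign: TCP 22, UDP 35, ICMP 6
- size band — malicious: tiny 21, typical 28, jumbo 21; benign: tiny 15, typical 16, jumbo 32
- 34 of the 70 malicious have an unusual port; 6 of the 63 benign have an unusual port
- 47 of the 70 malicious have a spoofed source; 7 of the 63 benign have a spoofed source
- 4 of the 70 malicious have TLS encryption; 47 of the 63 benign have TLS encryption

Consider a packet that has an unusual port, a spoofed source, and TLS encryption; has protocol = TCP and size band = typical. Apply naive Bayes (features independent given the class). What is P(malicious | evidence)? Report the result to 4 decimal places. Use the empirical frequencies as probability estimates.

malicious: (70/133) × (14/70) × (28/70) × (34/70) × (47/70) × (4/70) ≈ 0.000784656
benign: (63/133) × (22/63) × (16/63) × (6/63) × (7/63) × (47/63) ≈ 0.000331647
P(malicious | x) = 0.000784656 / 0.001116303 ≈ 0.7029

0.7029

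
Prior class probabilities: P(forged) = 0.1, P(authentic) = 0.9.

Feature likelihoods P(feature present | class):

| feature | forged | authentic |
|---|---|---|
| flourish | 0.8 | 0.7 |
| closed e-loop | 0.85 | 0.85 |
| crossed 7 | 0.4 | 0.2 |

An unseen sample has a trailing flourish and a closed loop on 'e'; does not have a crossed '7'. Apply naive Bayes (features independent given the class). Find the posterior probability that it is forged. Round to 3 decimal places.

forged: 0.1 × 0.8 × 0.85 × (1−0.4) = 0.0408
authentic: 0.9 × 0.7 × 0.85 × (1−0.2) = 0.4284
P(forged | x) = 0.0408 / 0.4692 ≈ 0.087

0.087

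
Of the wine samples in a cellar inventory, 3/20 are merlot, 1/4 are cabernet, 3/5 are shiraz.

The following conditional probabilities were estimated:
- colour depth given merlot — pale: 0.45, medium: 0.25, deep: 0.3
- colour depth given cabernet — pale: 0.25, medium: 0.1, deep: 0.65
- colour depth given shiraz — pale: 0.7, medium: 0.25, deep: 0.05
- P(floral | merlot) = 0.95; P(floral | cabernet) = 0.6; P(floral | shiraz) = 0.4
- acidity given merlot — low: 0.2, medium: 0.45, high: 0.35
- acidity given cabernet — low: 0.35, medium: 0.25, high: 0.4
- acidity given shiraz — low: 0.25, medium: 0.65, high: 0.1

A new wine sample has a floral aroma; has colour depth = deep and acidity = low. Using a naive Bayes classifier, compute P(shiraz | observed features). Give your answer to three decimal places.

0.066

merlot: 0.15 × 0.3 × 0.95 × 0.2 = 0.00855
cabernet: 0.25 × 0.65 × 0.6 × 0.35 = 0.034125
shiraz: 0.6 × 0.05 × 0.4 × 0.25 = 0.003
P(shiraz | x) = 0.003 / 0.045675 ≈ 0.066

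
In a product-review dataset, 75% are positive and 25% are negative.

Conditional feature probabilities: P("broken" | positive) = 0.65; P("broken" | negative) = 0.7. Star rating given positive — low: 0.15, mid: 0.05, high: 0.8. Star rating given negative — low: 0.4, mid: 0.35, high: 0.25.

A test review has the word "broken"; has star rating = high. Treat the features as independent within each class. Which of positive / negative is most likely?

positive: 0.75 × 0.65 × 0.8 = 0.39
negative: 0.25 × 0.7 × 0.25 = 0.04375
Highest score → positive.

positive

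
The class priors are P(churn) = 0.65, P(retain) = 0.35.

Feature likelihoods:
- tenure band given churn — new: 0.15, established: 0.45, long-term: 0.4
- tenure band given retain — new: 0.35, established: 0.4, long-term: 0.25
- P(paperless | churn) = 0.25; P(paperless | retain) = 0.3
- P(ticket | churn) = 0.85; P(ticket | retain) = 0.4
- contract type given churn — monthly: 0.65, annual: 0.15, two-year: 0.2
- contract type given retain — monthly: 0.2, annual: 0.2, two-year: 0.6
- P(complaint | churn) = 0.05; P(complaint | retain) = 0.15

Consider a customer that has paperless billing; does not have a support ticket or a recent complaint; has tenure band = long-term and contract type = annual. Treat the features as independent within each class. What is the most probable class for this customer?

retain

churn: 0.65 × 0.4 × 0.25 × (1−0.85) × 0.15 × (1−0.05) = 0.001389375
retain: 0.35 × 0.25 × 0.3 × (1−0.4) × 0.2 × (1−0.15) = 0.0026775
Highest score → retain.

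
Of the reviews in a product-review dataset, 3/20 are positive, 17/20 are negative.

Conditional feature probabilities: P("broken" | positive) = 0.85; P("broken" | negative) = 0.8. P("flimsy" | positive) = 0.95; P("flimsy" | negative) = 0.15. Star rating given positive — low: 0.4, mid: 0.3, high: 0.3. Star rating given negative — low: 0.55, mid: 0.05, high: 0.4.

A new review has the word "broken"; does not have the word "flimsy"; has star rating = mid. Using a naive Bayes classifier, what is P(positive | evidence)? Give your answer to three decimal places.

positive: 0.15 × 0.85 × (1−0.95) × 0.3 = 0.0019125
negative: 0.85 × 0.8 × (1−0.15) × 0.05 = 0.0289
P(positive | x) = 0.0019125 / 0.0308125 ≈ 0.062

0.062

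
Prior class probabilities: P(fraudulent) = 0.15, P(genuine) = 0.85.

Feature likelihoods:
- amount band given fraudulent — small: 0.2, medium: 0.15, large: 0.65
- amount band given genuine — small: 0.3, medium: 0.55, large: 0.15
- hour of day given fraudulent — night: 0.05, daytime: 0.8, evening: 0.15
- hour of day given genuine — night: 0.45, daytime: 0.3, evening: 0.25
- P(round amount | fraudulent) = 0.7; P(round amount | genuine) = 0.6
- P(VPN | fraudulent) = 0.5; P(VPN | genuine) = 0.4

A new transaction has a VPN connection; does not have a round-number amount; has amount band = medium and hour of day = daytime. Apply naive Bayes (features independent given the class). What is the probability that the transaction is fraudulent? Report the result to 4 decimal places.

0.1074

fraudulent: 0.15 × 0.15 × 0.8 × (1−0.7) × 0.5 = 0.0027
genuine: 0.85 × 0.55 × 0.3 × (1−0.6) × 0.4 = 0.02244
P(fraudulent | x) = 0.0027 / 0.02514 ≈ 0.1074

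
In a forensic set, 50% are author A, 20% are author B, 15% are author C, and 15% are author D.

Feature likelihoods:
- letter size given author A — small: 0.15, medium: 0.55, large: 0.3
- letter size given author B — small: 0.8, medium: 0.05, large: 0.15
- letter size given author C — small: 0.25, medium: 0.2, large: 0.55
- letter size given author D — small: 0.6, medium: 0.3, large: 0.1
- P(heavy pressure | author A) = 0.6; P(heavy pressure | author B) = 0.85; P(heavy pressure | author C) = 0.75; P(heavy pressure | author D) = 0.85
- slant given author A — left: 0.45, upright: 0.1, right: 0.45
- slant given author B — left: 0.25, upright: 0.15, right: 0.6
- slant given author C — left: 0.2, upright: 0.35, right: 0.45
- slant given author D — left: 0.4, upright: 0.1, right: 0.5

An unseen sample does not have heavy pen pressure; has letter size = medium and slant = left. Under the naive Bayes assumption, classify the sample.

author A

author A: 0.5 × 0.55 × (1−0.6) × 0.45 = 0.0495
author B: 0.2 × 0.05 × (1−0.85) × 0.25 = 0.000375
author C: 0.15 × 0.2 × (1−0.75) × 0.2 = 0.0015
author D: 0.15 × 0.3 × (1−0.85) × 0.4 = 0.0027
Highest score → author A.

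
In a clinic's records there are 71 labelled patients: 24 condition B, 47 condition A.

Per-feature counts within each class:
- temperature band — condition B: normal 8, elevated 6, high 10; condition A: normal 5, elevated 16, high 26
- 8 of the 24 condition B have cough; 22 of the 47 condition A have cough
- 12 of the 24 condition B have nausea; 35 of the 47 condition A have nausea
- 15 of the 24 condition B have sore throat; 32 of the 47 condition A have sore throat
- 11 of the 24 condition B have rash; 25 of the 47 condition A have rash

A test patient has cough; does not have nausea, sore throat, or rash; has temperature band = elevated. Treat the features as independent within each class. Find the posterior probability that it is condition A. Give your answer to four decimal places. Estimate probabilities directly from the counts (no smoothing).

condition B: (24/71) × (6/24) × (8/24) × (12/24) × (9/24) × (13/24) ≈ 0.00286092
condition A: (47/71) × (16/47) × (22/47) × (12/47) × (15/47) × (22/47) ≈ 0.00402335
P(condition A | x) = 0.00402335 / 0.00688427 ≈ 0.5844

0.5844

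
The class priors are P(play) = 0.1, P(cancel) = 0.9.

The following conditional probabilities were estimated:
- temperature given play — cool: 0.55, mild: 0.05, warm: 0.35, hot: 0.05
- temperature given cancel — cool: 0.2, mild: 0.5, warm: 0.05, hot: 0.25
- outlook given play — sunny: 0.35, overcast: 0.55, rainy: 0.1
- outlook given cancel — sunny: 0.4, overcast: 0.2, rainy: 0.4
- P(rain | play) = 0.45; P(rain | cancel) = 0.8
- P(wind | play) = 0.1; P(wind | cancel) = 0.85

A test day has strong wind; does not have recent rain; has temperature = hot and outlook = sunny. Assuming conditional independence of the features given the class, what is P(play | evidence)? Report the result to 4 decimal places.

play: 0.1 × 0.05 × 0.35 × (1−0.45) × 0.1 = 0.00009625
cancel: 0.9 × 0.25 × 0.4 × (1−0.8) × 0.85 = 0.0153
P(play | x) = 0.00009625 / 0.01539625 ≈ 0.0063

0.0063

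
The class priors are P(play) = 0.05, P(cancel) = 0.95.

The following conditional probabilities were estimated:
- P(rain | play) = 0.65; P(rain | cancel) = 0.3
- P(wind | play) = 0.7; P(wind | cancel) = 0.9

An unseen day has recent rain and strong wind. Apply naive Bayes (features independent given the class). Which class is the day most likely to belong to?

play: 0.05 × 0.65 × 0.7 = 0.02275
cancel: 0.95 × 0.3 × 0.9 = 0.2565
Highest score → cancel.

cancel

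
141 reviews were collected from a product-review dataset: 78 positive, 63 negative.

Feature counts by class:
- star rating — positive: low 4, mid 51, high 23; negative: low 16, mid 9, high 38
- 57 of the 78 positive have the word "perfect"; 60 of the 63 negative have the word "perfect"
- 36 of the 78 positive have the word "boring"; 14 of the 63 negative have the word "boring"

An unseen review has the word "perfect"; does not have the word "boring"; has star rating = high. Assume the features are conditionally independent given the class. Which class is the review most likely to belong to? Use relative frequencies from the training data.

negative

positive: (78/141) × (23/78) × (57/78) × (42/78) ≈ 0.0641865
negative: (63/141) × (38/63) × (60/63) × (49/63) ≈ 0.199632
Highest score → negative.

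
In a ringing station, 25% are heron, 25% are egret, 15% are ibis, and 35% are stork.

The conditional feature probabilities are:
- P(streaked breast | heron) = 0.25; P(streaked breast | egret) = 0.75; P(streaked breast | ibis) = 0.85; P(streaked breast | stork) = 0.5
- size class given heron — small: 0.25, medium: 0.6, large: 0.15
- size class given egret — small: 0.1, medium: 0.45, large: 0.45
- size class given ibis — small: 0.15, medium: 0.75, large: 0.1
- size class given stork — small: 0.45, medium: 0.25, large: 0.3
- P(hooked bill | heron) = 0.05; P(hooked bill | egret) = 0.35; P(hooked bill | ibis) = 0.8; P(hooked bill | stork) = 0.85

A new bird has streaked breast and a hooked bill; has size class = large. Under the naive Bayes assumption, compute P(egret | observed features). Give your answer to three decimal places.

heron: 0.25 × 0.25 × 0.15 × 0.05 = 0.00046875
egret: 0.25 × 0.75 × 0.45 × 0.35 = 0.02953125
ibis: 0.15 × 0.85 × 0.1 × 0.8 = 0.0102
stork: 0.35 × 0.5 × 0.3 × 0.85 = 0.044625
P(egret | x) = 0.02953125 / 0.084825 ≈ 0.348

0.348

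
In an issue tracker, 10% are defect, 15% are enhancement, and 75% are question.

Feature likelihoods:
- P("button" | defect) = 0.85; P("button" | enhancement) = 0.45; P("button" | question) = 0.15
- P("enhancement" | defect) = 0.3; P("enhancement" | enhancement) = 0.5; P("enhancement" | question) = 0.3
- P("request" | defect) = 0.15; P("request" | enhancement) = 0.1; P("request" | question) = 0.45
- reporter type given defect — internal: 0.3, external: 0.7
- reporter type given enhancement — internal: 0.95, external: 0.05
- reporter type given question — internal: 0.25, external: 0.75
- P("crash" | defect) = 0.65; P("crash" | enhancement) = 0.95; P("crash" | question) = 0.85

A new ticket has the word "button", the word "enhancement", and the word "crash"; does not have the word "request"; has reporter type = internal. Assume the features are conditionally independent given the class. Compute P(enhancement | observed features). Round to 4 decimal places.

0.7704

defect: 0.1 × 0.85 × 0.3 × (1−0.15) × 0.3 × 0.65 = 0.004226625
enhancement: 0.15 × 0.45 × 0.5 × (1−0.1) × 0.95 × 0.95 = 0.0274134375
question: 0.75 × 0.15 × 0.3 × (1−0.45) × 0.25 × 0.85 = 0.00394453125
P(enhancement | x) = 0.0274134375 / 0.03558459375 ≈ 0.7704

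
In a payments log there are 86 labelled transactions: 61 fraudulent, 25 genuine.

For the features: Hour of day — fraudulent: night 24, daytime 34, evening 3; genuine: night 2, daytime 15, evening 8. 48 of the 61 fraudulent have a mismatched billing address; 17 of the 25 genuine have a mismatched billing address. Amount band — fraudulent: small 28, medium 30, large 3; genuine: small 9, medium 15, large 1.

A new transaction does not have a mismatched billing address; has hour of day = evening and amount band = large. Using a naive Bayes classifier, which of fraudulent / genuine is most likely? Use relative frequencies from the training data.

genuine

fraudulent: (61/86) × (3/61) × (13/61) × (3/61) ≈ 0.000365618
genuine: (25/86) × (8/25) × (8/25) × (1/25) ≈ 0.0011907
Highest score → genuine.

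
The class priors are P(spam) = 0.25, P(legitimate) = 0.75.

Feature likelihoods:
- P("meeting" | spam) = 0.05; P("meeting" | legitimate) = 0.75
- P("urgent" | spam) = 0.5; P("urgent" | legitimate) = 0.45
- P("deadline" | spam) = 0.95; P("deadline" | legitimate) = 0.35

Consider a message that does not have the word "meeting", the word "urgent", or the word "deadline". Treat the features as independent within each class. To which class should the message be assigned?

legitimate

spam: 0.25 × (1−0.05) × (1−0.5) × (1−0.95) = 0.0059375
legitimate: 0.75 × (1−0.75) × (1−0.45) × (1−0.35) = 0.06703125
Highest score → legitimate.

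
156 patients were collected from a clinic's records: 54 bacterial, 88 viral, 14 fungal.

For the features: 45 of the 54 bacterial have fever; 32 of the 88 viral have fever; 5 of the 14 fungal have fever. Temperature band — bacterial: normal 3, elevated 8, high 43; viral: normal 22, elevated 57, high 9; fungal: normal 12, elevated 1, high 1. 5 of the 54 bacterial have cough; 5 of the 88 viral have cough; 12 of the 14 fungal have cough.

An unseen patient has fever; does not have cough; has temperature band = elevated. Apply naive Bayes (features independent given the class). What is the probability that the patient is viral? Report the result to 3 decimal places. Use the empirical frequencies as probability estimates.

0.762

bacterial: (54/156) × (45/54) × (8/54) × (49/54) ≈ 0.0387781
viral: (88/156) × (32/88) × (57/88) × (83/88) ≈ 0.125318
fungal: (14/156) × (5/14) × (1/14) × (2/14) ≈ 0.000327054
P(viral | x) = 0.125318 / 0.164423154 ≈ 0.762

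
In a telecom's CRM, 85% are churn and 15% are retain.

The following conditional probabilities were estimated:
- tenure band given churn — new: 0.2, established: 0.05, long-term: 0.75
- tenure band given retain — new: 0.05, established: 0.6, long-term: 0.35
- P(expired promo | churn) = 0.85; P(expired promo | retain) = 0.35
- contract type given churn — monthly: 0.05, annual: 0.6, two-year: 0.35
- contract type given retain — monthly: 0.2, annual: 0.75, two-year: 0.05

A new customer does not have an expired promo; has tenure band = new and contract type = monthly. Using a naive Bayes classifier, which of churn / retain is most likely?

churn: 0.85 × 0.2 × (1−0.85) × 0.05 = 0.001275
retain: 0.15 × 0.05 × (1−0.35) × 0.2 = 0.000975
Highest score → churn.

churn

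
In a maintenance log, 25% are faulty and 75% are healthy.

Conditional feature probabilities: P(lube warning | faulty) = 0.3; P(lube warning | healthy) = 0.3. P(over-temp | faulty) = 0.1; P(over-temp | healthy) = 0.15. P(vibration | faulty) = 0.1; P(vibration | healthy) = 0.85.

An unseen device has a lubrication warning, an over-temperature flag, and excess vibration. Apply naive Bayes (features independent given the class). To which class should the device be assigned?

faulty: 0.25 × 0.3 × 0.1 × 0.1 = 0.00075
healthy: 0.75 × 0.3 × 0.15 × 0.85 = 0.0286875
Highest score → healthy.

healthy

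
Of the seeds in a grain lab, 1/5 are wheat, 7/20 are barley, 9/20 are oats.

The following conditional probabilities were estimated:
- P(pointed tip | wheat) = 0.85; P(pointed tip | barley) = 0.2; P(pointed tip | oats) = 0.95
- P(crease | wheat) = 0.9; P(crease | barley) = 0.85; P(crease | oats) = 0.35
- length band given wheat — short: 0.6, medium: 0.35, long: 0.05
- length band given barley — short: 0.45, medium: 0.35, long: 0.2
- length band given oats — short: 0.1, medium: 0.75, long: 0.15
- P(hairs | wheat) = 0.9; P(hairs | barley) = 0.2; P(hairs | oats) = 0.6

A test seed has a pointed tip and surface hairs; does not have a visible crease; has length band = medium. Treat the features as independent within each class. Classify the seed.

wheat: 0.2 × 0.85 × (1−0.9) × 0.35 × 0.9 = 0.005355
barley: 0.35 × 0.2 × (1−0.85) × 0.35 × 0.2 = 0.000735
oats: 0.45 × 0.95 × (1−0.35) × 0.75 × 0.6 = 0.12504375
Highest score → oats.

oats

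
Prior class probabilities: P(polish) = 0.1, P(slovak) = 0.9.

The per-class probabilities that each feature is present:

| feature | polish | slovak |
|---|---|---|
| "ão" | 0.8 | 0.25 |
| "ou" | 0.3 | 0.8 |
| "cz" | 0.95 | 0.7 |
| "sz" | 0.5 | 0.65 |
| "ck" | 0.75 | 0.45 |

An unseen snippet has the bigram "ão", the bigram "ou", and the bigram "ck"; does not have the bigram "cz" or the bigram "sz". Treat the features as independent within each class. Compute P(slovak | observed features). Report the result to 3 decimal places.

polish: 0.1 × 0.8 × 0.3 × (1−0.95) × (1−0.5) × 0.75 = 0.00045
slovak: 0.9 × 0.25 × 0.8 × (1−0.7) × (1−0.65) × 0.45 = 0.008505
P(slovak | x) = 0.008505 / 0.008955 ≈ 0.950

0.950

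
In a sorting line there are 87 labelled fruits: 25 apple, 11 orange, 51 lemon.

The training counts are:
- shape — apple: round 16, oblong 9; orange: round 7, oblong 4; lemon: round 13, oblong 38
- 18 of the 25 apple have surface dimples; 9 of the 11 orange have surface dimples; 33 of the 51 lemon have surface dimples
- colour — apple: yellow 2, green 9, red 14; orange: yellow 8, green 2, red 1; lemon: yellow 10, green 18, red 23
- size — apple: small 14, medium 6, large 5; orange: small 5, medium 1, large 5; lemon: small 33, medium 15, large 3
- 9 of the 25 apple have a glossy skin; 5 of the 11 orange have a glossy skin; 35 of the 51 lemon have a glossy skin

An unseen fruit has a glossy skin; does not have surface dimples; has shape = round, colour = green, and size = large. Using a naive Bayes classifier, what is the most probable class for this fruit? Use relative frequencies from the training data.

apple: (25/87) × (16/25) × (7/25) × (9/25) × (5/25) × (9/25) ≈ 0.00133473
orange: (11/87) × (7/11) × (2/11) × (2/11) × (5/11) × (5/11) ≈ 0.000549551
lemon: (51/87) × (13/51) × (18/51) × (18/51) × (3/51) × (35/51) ≈ 0.000751411
Highest score → apple.

apple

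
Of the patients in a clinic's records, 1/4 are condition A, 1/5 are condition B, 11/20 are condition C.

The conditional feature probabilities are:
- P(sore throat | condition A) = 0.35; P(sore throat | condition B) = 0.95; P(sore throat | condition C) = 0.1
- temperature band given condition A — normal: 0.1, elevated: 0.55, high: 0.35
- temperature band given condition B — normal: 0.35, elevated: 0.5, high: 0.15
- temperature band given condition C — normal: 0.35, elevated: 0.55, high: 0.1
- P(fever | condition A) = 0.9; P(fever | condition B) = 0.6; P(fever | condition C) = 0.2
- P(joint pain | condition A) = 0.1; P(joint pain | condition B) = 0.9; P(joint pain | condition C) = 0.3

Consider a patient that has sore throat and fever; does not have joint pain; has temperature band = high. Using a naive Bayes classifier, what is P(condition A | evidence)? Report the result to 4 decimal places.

condition A: 0.25 × 0.35 × 0.35 × 0.9 × (1−0.1) = 0.02480625
condition B: 0.2 × 0.95 × 0.15 × 0.6 × (1−0.9) = 0.00171
condition C: 0.55 × 0.1 × 0.1 × 0.2 × (1−0.3) = 0.00077
P(condition A | x) = 0.02480625 / 0.02728625 ≈ 0.9091

0.9091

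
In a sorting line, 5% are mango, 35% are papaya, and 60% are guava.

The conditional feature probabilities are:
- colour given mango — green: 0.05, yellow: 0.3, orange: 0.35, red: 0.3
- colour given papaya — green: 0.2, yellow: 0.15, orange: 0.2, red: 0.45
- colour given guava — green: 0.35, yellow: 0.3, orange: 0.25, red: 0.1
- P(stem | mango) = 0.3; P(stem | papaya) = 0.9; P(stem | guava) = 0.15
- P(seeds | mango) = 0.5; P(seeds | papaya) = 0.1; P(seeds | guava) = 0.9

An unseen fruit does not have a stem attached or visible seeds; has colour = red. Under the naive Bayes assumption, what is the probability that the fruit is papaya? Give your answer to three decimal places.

0.578

mango: 0.05 × 0.3 × (1−0.3) × (1−0.5) = 0.00525
papaya: 0.35 × 0.45 × (1−0.9) × (1−0.1) = 0.014175
guava: 0.6 × 0.1 × (1−0.15) × (1−0.9) = 0.0051
P(papaya | x) = 0.014175 / 0.024525 ≈ 0.578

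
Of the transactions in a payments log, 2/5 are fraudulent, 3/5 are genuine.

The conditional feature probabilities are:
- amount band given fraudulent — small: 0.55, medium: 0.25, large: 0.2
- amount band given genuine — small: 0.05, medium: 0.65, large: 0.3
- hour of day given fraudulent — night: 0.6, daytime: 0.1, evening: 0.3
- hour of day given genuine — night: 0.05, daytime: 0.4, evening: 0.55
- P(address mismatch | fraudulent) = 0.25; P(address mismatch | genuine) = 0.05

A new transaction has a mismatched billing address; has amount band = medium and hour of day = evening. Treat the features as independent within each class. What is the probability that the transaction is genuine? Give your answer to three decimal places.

0.588

fraudulent: 0.4 × 0.25 × 0.3 × 0.25 = 0.0075
genuine: 0.6 × 0.65 × 0.55 × 0.05 = 0.010725
P(genuine | x) = 0.010725 / 0.018225 ≈ 0.588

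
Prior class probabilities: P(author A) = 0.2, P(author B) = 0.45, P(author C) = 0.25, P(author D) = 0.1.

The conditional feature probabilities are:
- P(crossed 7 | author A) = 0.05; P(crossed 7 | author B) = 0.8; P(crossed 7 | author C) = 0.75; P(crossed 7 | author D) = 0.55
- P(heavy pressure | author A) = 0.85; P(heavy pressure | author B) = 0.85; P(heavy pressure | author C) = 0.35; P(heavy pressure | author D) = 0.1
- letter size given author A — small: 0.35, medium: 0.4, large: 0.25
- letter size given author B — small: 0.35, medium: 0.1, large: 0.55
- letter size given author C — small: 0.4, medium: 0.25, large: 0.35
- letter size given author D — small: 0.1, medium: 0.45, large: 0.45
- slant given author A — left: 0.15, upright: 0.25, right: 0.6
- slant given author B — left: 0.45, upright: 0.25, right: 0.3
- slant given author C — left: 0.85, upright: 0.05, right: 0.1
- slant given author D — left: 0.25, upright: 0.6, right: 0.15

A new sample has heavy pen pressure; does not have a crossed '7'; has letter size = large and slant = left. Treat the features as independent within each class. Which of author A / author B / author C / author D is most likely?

author B

author A: 0.2 × (1−0.05) × 0.85 × 0.25 × 0.15 = 0.00605625
author B: 0.45 × (1−0.8) × 0.85 × 0.55 × 0.45 = 0.01893375
author C: 0.25 × (1−0.75) × 0.35 × 0.35 × 0.85 = 0.0065078125
author D: 0.1 × (1−0.55) × 0.1 × 0.45 × 0.25 = 0.00050625
Highest score → author B.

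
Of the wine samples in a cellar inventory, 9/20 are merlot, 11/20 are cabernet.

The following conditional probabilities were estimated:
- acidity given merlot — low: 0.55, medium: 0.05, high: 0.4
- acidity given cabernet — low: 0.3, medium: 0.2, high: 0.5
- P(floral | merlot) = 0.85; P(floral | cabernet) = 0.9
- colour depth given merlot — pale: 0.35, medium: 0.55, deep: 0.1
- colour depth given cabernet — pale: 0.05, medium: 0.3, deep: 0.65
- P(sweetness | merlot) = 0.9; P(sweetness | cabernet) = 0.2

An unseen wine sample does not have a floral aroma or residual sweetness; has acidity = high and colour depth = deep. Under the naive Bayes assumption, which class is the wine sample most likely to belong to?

merlot: 0.45 × 0.4 × (1−0.85) × 0.1 × (1−0.9) = 0.00027
cabernet: 0.55 × 0.5 × (1−0.9) × 0.65 × (1−0.2) = 0.0143
Highest score → cabernet.

cabernet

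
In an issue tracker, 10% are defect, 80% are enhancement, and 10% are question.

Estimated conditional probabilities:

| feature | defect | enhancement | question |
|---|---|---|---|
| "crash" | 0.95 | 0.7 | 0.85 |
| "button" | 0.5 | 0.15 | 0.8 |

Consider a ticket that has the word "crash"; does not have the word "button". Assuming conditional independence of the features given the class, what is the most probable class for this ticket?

enhancement

defect: 0.1 × 0.95 × (1−0.5) = 0.0475
enhancement: 0.8 × 0.7 × (1−0.15) = 0.476
question: 0.1 × 0.85 × (1−0.8) = 0.017
Highest score → enhancement.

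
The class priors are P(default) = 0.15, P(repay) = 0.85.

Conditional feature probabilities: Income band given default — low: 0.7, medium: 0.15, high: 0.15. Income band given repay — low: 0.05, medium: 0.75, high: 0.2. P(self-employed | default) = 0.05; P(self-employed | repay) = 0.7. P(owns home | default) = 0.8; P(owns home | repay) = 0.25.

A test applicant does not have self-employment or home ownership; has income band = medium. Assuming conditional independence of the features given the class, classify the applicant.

repay

default: 0.15 × 0.15 × (1−0.05) × (1−0.8) = 0.004275
repay: 0.85 × 0.75 × (1−0.7) × (1−0.25) = 0.1434375
Highest score → repay.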